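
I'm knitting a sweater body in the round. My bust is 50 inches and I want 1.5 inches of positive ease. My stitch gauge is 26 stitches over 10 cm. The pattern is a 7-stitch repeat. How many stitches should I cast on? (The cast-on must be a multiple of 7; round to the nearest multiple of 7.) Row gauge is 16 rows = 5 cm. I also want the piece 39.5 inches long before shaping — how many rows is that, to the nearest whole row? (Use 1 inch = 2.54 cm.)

Cast on 343 stitches; work 321 rows.

Finished = 50 + 1.5 = 51.5 inches.
51.5 inches × 2.54 = 130.81 cm.
26/10 = 2.6 sts per cm; 130.81 × 2.6 = 340.11 sts.
Nearest multiple of 7 → 343.
39.5 inches = 100.33 cm; × 3.2 = 321.06 → 321 rows.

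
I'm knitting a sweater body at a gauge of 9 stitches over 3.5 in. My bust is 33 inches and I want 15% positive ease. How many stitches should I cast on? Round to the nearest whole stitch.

CO 98 sts.

Finished = 33 × 1.15 = 37.95 in.
9 / 3.5 = 2.571 sts per inch.
37.95 × 2.571 = 97.59 sts.
→ 98 sts.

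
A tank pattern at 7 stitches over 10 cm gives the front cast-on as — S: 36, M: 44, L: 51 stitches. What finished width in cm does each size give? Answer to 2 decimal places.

S 51.43 cm; M 62.86 cm; L 72.86 cm.

7/10 = 0.7 sts per cm.
S: 36 / 0.7 = 51.429 → 51.43 cm.
M: 44 / 0.7 = 62.857 → 62.86 cm.
L: 51 / 0.7 = 72.857 → 72.86 cm.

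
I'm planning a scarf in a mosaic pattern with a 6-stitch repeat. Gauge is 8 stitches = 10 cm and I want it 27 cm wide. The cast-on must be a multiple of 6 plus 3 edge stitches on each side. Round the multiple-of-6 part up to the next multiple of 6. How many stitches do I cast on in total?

8 / 10 = 0.8 sts per cm.
27 × 0.8 = 21.60 sts.
Less 6 edge sts → 15.60 for the repeat.
Next multiple of 6: 18.
Add back 6 edge sts → 24.

24 stitches.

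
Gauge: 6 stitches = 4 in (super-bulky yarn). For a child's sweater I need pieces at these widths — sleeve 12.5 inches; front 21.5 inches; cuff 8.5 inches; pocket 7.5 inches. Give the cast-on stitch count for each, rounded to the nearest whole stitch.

sleeve 19; front 32; cuff 13; pocket 11.

Rate = 6/4 = 1.5 sts per in.
sleeve: 12.5 × 1.5 = 18.75 → 19.
front: 21.5 × 1.5 = 32.25 → 32.
cuff: 8.5 × 1.5 = 12.75 → 13.
pocket: 7.5 × 1.5 = 11.25 → 11.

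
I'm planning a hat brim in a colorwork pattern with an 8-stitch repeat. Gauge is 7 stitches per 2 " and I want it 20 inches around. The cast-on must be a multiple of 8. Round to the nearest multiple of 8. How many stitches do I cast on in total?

Cast on 72 stitches.

7 / 2 = 3.5 sts per inch.
20 × 3.5 = 70.00 sts.
Nearest multiple of 8: 72.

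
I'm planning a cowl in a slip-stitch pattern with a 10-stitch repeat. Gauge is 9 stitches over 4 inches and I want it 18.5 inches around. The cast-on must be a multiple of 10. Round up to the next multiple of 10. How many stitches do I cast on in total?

9 / 4 = 2.25 sts per inch.
18.5 × 2.25 = 41.62 sts.
Next multiple of 10: 50.

50 stitches.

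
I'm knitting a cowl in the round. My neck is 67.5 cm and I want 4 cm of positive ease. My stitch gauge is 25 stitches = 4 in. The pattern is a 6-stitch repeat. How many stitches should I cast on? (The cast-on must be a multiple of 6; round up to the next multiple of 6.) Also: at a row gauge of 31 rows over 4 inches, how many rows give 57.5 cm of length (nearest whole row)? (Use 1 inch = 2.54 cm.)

Cast on 180 stitches; work 175 rows.

Finished = 67.5 + 4 = 71.5 cm.
71.5 cm × 1/2.54 = 28.15 inches.
25/4 = 6.25 sts per in; 28.15 × 6.25 = 175.94 sts.
Next multiple of 6 → 180.
57.5 cm = 22.64 inches; × 7.75 = 175.44 → 175 rows.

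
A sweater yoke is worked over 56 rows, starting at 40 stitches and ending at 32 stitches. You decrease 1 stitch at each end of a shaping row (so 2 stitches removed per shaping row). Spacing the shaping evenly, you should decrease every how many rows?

Decrease every 14th row.

Stitches to remove: |32 − 40| = 8.
Shaping rows needed: 8 / 2 = 4.
56 rows / 4 = every 14 rows.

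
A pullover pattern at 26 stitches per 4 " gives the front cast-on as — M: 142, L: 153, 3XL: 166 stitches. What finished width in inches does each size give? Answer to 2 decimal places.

26/4 = 6.5 sts per in.
M: 142 / 6.5 = 21.846 → 21.85 in.
L: 153 / 6.5 = 23.538 → 23.54 in.
3XL: 166 / 6.5 = 25.538 → 25.54 in.

M 21.85 inches; L 23.54 inches; 3XL 25.54 inches.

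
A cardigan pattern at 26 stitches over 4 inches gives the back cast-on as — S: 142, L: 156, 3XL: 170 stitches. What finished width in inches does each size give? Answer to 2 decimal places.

S 21.85 inches; L 24.00 inches; 3XL 26.15 inches.

26/4 = 6.5 sts per in.
S: 142 / 6.5 = 21.846 → 21.85 in.
L: 156 / 6.5 = 24.000 → 24.00 in.
3XL: 170 / 6.5 = 26.154 → 26.15 in.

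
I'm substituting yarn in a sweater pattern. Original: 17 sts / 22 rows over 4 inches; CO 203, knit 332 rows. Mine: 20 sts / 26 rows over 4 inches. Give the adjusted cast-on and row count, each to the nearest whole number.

Stitches: 203 × 20/17 = 238.82 → 239.
Rows: 332 × 26/22 = 392.36 → 392.

Cast on 239 stitches; work 392 rows.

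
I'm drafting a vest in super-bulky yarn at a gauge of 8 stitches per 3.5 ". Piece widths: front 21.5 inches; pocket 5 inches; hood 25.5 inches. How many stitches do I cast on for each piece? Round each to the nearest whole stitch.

Rate = 8/3.5 = 2.286 sts per in.
front: 21.5 × 2.286 = 49.14 → 49.
pocket: 5 × 2.286 = 11.43 → 11.
hood: 25.5 × 2.286 = 58.29 → 58.

front 49; pocket 11; hood 58.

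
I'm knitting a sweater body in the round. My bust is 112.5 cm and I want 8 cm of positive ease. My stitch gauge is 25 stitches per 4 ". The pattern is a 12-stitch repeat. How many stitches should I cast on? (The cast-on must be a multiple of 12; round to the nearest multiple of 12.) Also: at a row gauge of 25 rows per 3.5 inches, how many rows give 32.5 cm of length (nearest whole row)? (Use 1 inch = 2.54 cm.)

Cast on 300 stitches; work 91 rows.

Finished = 112.5 + 8 = 120.5 cm.
120.5 cm × 1/2.54 = 47.44 inches.
25/4 = 6.25 sts per in; 47.44 × 6.25 = 296.51 sts.
Nearest multiple of 12 → 300.
32.5 cm = 12.80 inches; × 7.143 = 91.39 → 91 rows.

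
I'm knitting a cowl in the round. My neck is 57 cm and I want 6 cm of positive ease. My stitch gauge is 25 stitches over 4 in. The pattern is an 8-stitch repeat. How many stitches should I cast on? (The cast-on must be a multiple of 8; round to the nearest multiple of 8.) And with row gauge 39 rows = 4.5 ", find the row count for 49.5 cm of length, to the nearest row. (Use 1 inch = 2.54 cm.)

Finished = 57 + 6 = 63 cm.
63 cm × 1/2.54 = 24.80 inches.
25/4 = 6.25 sts per in; 24.80 × 6.25 = 155.02 sts.
Nearest multiple of 8 → 152.
49.5 cm = 19.49 inches; × 8.667 = 168.90 → 169 rows.

Cast on 152 stitches; work 169 rows.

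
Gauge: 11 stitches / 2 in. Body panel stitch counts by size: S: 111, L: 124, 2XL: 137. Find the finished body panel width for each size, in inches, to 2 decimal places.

11/2 = 5.5 sts per in.
S: 111 / 5.5 = 20.182 → 20.18 in.
L: 124 / 5.5 = 22.545 → 22.55 in.
2XL: 137 / 5.5 = 24.909 → 24.91 in.

S 20.18 inches; L 22.55 inches; 2XL 24.91 inches.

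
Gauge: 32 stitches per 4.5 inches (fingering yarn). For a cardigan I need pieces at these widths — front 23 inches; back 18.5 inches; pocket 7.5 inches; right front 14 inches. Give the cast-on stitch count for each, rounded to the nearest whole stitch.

front 164; back 132; pocket 53; right front 100.

Rate = 32/4.5 = 7.111 sts per in.
front: 23 × 7.111 = 163.56 → 164.
back: 18.5 × 7.111 = 131.56 → 132.
pocket: 7.5 × 7.111 = 53.33 → 53.
right front: 14 × 7.111 = 99.56 → 100.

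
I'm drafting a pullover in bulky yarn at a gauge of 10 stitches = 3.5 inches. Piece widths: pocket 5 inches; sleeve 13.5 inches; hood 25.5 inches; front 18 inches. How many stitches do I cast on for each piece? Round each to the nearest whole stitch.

Rate = 10/3.5 = 2.857 sts per in.
pocket: 5 × 2.857 = 14.29 → 14.
sleeve: 13.5 × 2.857 = 38.57 → 39.
hood: 25.5 × 2.857 = 72.86 → 73.
front: 18 × 2.857 = 51.43 → 51.

pocket 14; sleeve 39; hood 73; front 51.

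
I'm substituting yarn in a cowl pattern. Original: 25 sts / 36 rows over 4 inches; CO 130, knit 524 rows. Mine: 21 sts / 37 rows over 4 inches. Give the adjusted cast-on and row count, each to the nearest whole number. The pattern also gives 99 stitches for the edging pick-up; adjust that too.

Cast on 109 stitches; work 539 rows; edging pick-up 83 stitches.

Stitches: 130 × 21/25 = 109.20 → 109.
Rows: 524 × 37/36 = 538.56 → 539.
edging pick-up: 99 × 21/25 = 83.16 → 83.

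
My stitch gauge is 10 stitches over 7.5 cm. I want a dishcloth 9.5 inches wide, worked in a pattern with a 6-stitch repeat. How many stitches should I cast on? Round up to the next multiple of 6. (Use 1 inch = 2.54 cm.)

CO 36 sts.

9.5 in = 9.5 × 2.54 = 24.13 cm.
10 / 7.5 = 1.333 sts/cm.
24.13 × 1.333 = 32.17 sts.
→ 36.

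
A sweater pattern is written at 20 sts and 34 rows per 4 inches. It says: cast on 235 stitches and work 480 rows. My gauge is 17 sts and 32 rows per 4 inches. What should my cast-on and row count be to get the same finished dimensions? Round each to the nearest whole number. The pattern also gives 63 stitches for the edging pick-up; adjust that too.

Cast on 200 stitches; work 452 rows; edging pick-up 54 stitches.

Stitches: 235 × 17/20 = 199.75 → 200.
Rows: 480 × 32/34 = 451.76 → 452.
edging pick-up: 63 × 17/20 = 53.55 → 54.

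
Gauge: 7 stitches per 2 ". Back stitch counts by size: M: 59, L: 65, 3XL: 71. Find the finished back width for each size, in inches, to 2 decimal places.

M 16.86 inches; L 18.57 inches; 3XL 20.29 inches.

7/2 = 3.5 sts per in.
M: 59 / 3.5 = 16.857 → 16.86 in.
L: 65 / 3.5 = 18.571 → 18.57 in.
3XL: 71 / 3.5 = 20.286 → 20.29 in.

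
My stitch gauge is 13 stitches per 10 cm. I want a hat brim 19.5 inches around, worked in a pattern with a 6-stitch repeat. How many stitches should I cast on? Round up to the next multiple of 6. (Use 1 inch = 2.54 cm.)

CO 66 sts.

19.5 in = 19.5 × 2.54 = 49.53 cm.
13 / 10 = 1.3 sts/cm.
49.53 × 1.3 = 64.39 sts.
→ 66.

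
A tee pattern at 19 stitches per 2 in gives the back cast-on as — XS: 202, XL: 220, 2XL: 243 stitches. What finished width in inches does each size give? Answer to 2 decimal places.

XS 21.26 inches; XL 23.16 inches; 2XL 25.58 inches.

19/2 = 9.5 sts per in.
XS: 202 / 9.5 = 21.263 → 21.26 in.
XL: 220 / 9.5 = 23.158 → 23.16 in.
2XL: 243 / 9.5 = 25.579 → 25.58 in.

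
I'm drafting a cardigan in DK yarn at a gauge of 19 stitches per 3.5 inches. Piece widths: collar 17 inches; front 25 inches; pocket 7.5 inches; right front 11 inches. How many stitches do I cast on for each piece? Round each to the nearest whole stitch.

Rate = 19/3.5 = 5.429 sts per in.
collar: 17 × 5.429 = 92.29 → 92.
front: 25 × 5.429 = 135.71 → 136.
pocket: 7.5 × 5.429 = 40.71 → 41.
right front: 11 × 5.429 = 59.71 → 60.

collar 92; front 136; pocket 41; right front 60.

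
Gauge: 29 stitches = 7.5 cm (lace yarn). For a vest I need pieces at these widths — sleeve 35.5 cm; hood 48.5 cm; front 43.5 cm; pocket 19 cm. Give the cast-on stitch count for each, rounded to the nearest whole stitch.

sleeve 137; hood 188; front 168; pocket 73.

Rate = 29/7.5 = 3.867 sts per cm.
sleeve: 35.5 × 3.867 = 137.27 → 137.
hood: 48.5 × 3.867 = 187.53 → 188.
front: 43.5 × 3.867 = 168.20 → 168.
pocket: 19 × 3.867 = 73.47 → 73.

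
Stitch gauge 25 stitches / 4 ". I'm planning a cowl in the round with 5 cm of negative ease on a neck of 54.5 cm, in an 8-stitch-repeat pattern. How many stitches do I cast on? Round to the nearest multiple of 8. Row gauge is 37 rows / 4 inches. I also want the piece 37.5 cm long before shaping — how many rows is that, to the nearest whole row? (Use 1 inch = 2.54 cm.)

Finished = 54.5 − 5 = 49.5 cm.
49.5 cm × 1/2.54 = 19.49 inches.
25/4 = 6.25 sts per in; 19.49 × 6.25 = 121.80 sts.
Nearest multiple of 8 → 120.
37.5 cm = 14.76 inches; × 9.25 = 136.56 → 137 rows.

Cast on 120 stitches; work 137 rows.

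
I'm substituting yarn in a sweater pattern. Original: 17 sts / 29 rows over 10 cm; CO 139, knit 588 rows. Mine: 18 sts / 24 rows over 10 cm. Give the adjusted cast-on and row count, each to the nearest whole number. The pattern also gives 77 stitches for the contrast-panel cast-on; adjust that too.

Stitches: 139 × 18/17 = 147.18 → 147.
Rows: 588 × 24/29 = 486.62 → 487.
contrast-panel cast-on: 77 × 18/17 = 81.53 → 82.

Cast on 147 stitches; work 487 rows; contrast-panel cast-on 82 stitches.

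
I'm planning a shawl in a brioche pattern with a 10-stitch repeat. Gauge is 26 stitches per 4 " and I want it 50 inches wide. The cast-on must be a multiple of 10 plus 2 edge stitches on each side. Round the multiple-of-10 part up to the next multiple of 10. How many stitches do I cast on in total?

Cast on 334 stitches.

26 / 4 = 6.5 sts per inch.
50 × 6.5 = 325.00 sts.
Less 4 edge sts → 321.00 for the repeat.
Next multiple of 10: 330.
Add back 4 edge sts → 334.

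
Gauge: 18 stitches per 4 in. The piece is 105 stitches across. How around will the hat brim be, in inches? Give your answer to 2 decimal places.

18 stitches / 4 inch = 4.5 stitches per inch.
105 / 4.5 = 23.333 inches.

23.33 inches.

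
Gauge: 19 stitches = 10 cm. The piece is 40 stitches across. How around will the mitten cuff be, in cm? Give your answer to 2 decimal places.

21.05 cm.

19 stitches / 10 cm = 1.9 stitches per cm.
40 / 1.9 = 21.053 cm.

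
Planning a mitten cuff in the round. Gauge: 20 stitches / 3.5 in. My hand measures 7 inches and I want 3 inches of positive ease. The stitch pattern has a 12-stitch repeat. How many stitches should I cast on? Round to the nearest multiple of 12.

Cast on 60 stitches.

Finished = 7 + 3 = 10 inches.
20 / 3.5 = 5.714 sts/in.
10 × 5.714 = 57.14 sts.
Nearest multiple of 12: 60.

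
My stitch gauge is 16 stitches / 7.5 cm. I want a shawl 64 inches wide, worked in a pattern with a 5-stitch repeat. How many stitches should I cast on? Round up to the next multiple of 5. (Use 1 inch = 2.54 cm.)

350 stitches.

64 in = 64 × 2.54 = 162.56 cm.
16 / 7.5 = 2.133 sts/cm.
162.56 × 2.133 = 346.79 sts.
→ 350.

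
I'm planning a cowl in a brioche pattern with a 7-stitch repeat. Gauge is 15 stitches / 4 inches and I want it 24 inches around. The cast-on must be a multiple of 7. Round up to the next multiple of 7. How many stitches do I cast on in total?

15 / 4 = 3.75 sts per inch.
24 × 3.75 = 90.00 sts.
Next multiple of 7: 91.

Cast on 91 stitches.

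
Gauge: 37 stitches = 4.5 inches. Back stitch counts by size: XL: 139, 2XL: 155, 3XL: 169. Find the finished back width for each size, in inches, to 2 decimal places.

37/4.5 = 8.222 sts per in.
XL: 139 / 8.222 = 16.905 → 16.91 in.
2XL: 155 / 8.222 = 18.851 → 18.85 in.
3XL: 169 / 8.222 = 20.554 → 20.55 in.

XL 16.91 inches; 2XL 18.85 inches; 3XL 20.55 inches.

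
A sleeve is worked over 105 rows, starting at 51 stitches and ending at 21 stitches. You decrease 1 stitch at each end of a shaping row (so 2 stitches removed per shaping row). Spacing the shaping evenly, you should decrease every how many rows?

Stitches to remove: |21 − 51| = 30.
Shaping rows needed: 30 / 2 = 15.
105 rows / 15 = every 7 rows.

Decrease every 7th row.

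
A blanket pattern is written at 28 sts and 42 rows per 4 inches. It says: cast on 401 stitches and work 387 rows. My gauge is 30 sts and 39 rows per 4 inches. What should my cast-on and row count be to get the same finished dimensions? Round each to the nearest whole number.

Stitches: 401 × 30/28 = 429.64 → 430.
Rows: 387 × 39/42 = 359.36 → 359.

Cast on 430 stitches; work 359 rows.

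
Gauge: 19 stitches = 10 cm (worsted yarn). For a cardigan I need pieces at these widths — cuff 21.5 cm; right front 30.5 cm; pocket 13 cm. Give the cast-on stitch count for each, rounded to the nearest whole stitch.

Rate = 19/10 = 1.9 sts per cm.
cuff: 21.5 × 1.9 = 40.85 → 41.
right front: 30.5 × 1.9 = 57.95 → 58.
pocket: 13 × 1.9 = 24.70 → 25.

cuff 41; right front 58; pocket 25.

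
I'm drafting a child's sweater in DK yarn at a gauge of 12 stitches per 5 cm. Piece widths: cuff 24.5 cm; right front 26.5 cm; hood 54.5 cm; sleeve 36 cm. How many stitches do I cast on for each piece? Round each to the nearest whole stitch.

cuff 59; right front 64; hood 131; sleeve 86.

Rate = 12/5 = 2.4 sts per cm.
cuff: 24.5 × 2.4 = 58.80 → 59.
right front: 26.5 × 2.4 = 63.60 → 64.
hood: 54.5 × 2.4 = 130.80 → 131.
sleeve: 36 × 2.4 = 86.40 → 86.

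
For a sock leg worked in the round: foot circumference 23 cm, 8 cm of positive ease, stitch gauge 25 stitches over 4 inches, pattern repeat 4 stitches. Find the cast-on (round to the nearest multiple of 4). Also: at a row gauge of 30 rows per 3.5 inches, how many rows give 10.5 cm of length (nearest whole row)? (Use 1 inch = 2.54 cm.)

Cast on 76 stitches; work 35 rows.

Finished = 23 + 8 = 31 cm.
31 cm × 1/2.54 = 12.20 inches.
25/4 = 6.25 sts per in; 12.20 × 6.25 = 76.28 sts.
Nearest multiple of 4 → 76.
10.5 cm = 4.13 inches; × 8.571 = 35.43 → 35 rows.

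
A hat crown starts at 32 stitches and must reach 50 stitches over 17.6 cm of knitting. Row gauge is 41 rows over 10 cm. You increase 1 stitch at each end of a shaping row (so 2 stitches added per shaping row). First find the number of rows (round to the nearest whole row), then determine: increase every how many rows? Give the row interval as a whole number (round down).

Rows = 17.6 × 4.1 = 72.2 → 72 rows.
Stitches to add: 18 → 9 shaping rows (at 2 st each).
72 / 9 = 8.00 → every 8 rows.

Increase every 8th row.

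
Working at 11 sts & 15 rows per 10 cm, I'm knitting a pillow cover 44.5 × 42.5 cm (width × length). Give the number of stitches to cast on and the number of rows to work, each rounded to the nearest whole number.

Cast on 49 stitches and work 64 rows.

Stitch gauge = 11/10 = 1.1 sts/cm; 44.5 × 1.1 = 48.95 → 49 sts.
Row gauge = 15/10 = 1.5 rows/cm; 42.5 × 1.5 = 63.75 → 64 rows.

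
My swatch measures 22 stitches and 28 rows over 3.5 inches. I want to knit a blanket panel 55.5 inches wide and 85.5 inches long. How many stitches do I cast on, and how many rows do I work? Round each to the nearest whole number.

Stitch gauge = 22/3.5 = 6.286 sts/in; 55.5 × 6.286 = 348.86 → 349 sts.
Row gauge = 28/3.5 = 8 rows/in; 85.5 × 8 = 684.00 → 684 rows.

Cast on 349 stitches and work 684 rows.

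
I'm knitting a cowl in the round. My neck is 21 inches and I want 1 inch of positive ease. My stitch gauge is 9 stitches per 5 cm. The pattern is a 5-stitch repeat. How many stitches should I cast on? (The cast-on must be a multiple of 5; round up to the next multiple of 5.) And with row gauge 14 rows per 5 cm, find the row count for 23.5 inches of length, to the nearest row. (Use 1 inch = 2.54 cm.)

Cast on 105 stitches; work 167 rows.

Finished = 21 + 1 = 22 inches.
22 inches × 2.54 = 55.88 cm.
9/5 = 1.8 sts per cm; 55.88 × 1.8 = 100.58 sts.
Next multiple of 5 → 105.
23.5 inches = 59.69 cm; × 2.8 = 167.13 → 167 rows.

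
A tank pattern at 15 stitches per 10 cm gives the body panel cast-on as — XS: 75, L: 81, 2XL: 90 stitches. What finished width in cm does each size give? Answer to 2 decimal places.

15/10 = 1.5 sts per cm.
XS: 75 / 1.5 = 50.000 → 50.00 cm.
L: 81 / 1.5 = 54.000 → 54.00 cm.
2XL: 90 / 1.5 = 60.000 → 60.00 cm.

XS 50.00 cm; L 54.00 cm; 2XL 60.00 cm.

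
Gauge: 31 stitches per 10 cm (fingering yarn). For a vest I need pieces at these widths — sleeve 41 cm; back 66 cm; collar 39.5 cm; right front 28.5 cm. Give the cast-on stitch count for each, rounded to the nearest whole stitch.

sleeve 127; back 205; collar 122; right front 88.

Rate = 31/10 = 3.1 sts per cm.
sleeve: 41 × 3.1 = 127.10 → 127.
back: 66 × 3.1 = 204.60 → 205.
collar: 39.5 × 3.1 = 122.45 → 122.
right front: 28.5 × 3.1 = 88.35 → 88.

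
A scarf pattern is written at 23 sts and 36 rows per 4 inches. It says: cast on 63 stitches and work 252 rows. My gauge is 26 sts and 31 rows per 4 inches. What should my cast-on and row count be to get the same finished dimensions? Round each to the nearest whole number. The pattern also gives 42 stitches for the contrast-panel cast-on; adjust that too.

Stitches: 63 × 26/23 = 71.22 → 71.
Rows: 252 × 31/36 = 217.00 → 217.
contrast-panel cast-on: 42 × 26/23 = 47.48 → 47.

Cast on 71 stitches; work 217 rows; contrast-panel cast-on 47 stitches.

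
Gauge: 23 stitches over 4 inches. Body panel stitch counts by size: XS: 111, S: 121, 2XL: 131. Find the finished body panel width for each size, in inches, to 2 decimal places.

23/4 = 5.75 sts per in.
XS: 111 / 5.75 = 19.304 → 19.30 in.
S: 121 / 5.75 = 21.043 → 21.04 in.
2XL: 131 / 5.75 = 22.783 → 22.78 in.

XS 19.30 inches; S 21.04 inches; 2XL 22.78 inches.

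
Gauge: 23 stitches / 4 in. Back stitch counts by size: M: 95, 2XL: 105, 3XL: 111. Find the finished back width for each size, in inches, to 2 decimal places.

M 16.52 inches; 2XL 18.26 inches; 3XL 19.30 inches.

23/4 = 5.75 sts per in.
M: 95 / 5.75 = 16.522 → 16.52 in.
2XL: 105 / 5.75 = 18.261 → 18.26 in.
3XL: 111 / 5.75 = 19.304 → 19.30 in.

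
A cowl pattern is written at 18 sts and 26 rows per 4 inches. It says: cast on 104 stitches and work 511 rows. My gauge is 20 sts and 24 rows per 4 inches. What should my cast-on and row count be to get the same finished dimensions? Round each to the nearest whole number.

Cast on 116 stitches; work 472 rows.

Stitches: 104 × 20/18 = 115.56 → 116.
Rows: 511 × 24/26 = 471.69 → 472.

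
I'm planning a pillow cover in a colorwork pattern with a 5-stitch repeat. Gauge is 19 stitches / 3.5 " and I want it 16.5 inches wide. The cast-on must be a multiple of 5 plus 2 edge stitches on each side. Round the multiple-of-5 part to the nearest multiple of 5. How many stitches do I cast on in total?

19 / 3.5 = 5.429 sts per inch.
16.5 × 5.429 = 89.57 sts.
Less 4 edge sts → 85.57 for the repeat.
Nearest multiple of 5: 85.
Add back 4 edge sts → 89.

CO 89 sts.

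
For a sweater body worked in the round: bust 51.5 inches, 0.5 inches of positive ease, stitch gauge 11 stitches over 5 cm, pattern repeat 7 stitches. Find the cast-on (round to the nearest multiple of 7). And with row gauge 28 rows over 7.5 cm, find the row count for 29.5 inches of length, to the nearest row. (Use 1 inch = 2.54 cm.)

Finished = 51.5 + 0.5 = 52 inches.
52 inches × 2.54 = 132.08 cm.
11/5 = 2.2 sts per cm; 132.08 × 2.2 = 290.58 sts.
Nearest multiple of 7 → 294.
29.5 inches = 74.93 cm; × 3.733 = 279.74 → 280 rows.

Cast on 294 stitches; work 280 rows.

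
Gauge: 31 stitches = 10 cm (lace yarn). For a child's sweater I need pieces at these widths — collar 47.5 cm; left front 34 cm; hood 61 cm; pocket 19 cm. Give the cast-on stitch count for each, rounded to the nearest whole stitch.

collar 147; left front 105; hood 189; pocket 59.

Rate = 31/10 = 3.1 sts per cm.
collar: 47.5 × 3.1 = 147.25 → 147.
left front: 34 × 3.1 = 105.40 → 105.
hood: 61 × 3.1 = 189.10 → 189.
pocket: 19 × 3.1 = 58.90 → 59.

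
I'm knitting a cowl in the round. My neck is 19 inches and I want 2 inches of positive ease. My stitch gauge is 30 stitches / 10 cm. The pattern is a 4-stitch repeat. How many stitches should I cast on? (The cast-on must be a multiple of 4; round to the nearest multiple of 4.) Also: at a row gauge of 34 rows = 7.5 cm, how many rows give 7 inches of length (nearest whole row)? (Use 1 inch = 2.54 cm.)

Finished = 19 + 2 = 21 inches.
21 inches × 2.54 = 53.34 cm.
30/10 = 3 sts per cm; 53.34 × 3 = 160.02 sts.
Nearest multiple of 4 → 160.
7 inches = 17.78 cm; × 4.533 = 80.60 → 81 rows.

Cast on 160 stitches; work 81 rows.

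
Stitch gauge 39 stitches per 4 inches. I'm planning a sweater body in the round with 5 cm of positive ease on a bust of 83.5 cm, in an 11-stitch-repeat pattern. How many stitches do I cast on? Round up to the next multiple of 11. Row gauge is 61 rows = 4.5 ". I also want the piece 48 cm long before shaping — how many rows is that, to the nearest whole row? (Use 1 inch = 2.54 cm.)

Cast on 341 stitches; work 256 rows.

Finished = 83.5 + 5 = 88.5 cm.
88.5 cm × 1/2.54 = 34.84 inches.
39/4 = 9.75 sts per in; 34.84 × 9.75 = 339.71 sts.
Next multiple of 11 → 341.
48 cm = 18.90 inches; × 13.556 = 256.17 → 256 rows.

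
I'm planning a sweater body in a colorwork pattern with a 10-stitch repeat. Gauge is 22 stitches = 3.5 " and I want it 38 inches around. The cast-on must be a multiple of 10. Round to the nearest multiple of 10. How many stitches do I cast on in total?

Cast on 240 stitches.

22 / 3.5 = 6.286 sts per inch.
38 × 6.286 = 238.86 sts.
Nearest multiple of 10: 240.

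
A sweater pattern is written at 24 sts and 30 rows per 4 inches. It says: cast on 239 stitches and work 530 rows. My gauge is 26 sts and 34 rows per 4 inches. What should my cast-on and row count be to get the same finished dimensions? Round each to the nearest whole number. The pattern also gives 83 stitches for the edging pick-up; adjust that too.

Stitches: 239 × 26/24 = 258.92 → 259.
Rows: 530 × 34/30 = 600.67 → 601.
edging pick-up: 83 × 26/24 = 89.92 → 90.

Cast on 259 stitches; work 601 rows; edging pick-up 90 stitches.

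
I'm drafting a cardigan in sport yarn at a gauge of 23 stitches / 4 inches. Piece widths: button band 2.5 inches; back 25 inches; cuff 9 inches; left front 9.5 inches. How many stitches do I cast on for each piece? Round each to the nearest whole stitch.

button band 14; back 144; cuff 52; left front 55.

Rate = 23/4 = 5.75 sts per in.
button band: 2.5 × 5.75 = 14.38 → 14.
back: 25 × 5.75 = 143.75 → 144.
cuff: 9 × 5.75 = 51.75 → 52.
left front: 9.5 × 5.75 = 54.62 → 55.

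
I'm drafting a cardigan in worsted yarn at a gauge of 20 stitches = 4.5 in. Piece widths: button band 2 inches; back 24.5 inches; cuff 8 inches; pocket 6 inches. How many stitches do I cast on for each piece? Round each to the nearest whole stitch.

Rate = 20/4.5 = 4.444 sts per in.
button band: 2 × 4.444 = 8.89 → 9.
back: 24.5 × 4.444 = 108.89 → 109.
cuff: 8 × 4.444 = 35.56 → 36.
pocket: 6 × 4.444 = 26.67 → 27.

button band 9; back 109; cuff 36; pocket 27.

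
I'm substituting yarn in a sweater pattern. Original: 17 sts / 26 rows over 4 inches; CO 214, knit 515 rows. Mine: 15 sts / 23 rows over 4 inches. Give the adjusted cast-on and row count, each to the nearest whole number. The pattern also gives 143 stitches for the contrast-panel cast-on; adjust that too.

Stitches: 214 × 15/17 = 188.82 → 189.
Rows: 515 × 23/26 = 455.58 → 456.
contrast-panel cast-on: 143 × 15/17 = 126.18 → 126.

Cast on 189 stitches; work 456 rows; contrast-panel cast-on 126 stitches.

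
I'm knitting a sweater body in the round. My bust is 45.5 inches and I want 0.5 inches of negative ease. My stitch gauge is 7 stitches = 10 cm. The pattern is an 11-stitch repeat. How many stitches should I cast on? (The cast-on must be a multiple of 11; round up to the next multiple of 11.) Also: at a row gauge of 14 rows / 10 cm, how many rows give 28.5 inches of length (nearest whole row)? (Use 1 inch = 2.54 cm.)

Finished = 45.5 − 0.5 = 45 inches.
45 inches × 2.54 = 114.30 cm.
7/10 = 0.7 sts per cm; 114.30 × 0.7 = 80.01 sts.
Next multiple of 11 → 88.
28.5 inches = 72.39 cm; × 1.4 = 101.35 → 101 rows.

Cast on 88 stitches; work 101 rows.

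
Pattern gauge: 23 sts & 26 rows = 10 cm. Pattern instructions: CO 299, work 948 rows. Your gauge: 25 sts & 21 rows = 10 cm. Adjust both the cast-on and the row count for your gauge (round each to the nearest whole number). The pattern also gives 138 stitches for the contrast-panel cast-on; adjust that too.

Cast on 325 stitches; work 766 rows; contrast-panel cast-on 150 stitches.

Stitches: 299 × 25/23 = 325.00 → 325.
Rows: 948 × 21/26 = 765.69 → 766.
contrast-panel cast-on: 138 × 25/23 = 150.00 → 150.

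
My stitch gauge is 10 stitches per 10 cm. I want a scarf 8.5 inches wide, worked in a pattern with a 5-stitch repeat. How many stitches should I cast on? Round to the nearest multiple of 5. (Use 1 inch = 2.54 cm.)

20 stitches.

8.5 in = 8.5 × 2.54 = 21.59 cm.
10 / 10 = 1 sts/cm.
21.59 × 1 = 21.59 sts.
→ 20.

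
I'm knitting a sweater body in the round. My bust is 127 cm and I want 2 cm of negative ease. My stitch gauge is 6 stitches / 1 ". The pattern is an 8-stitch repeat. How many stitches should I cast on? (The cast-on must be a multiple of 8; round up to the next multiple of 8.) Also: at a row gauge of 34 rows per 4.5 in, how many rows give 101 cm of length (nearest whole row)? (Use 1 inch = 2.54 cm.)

Cast on 296 stitches; work 300 rows.

Finished = 127 − 2 = 125 cm.
125 cm × 1/2.54 = 49.21 inches.
6/1 = 6 sts per in; 49.21 × 6 = 295.28 sts.
Next multiple of 8 → 296.
101 cm = 39.76 inches; × 7.556 = 300.44 → 300 rows.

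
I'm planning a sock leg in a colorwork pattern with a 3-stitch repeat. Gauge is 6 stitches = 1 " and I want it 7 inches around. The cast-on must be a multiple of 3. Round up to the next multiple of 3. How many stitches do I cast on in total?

42 stitches.

6 / 1 = 6 sts per inch.
7 × 6 = 42.00 sts.
Next multiple of 3: 42.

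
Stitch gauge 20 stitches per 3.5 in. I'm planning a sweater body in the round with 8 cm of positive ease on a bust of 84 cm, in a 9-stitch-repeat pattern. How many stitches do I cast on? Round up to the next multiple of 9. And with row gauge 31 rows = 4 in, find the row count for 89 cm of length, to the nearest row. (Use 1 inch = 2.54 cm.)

Cast on 207 stitches; work 272 rows.

Finished = 84 + 8 = 92 cm.
92 cm × 1/2.54 = 36.22 inches.
20/3.5 = 5.714 sts per in; 36.22 × 5.714 = 206.97 sts.
Next multiple of 9 → 207.
89 cm = 35.04 inches; × 7.75 = 271.56 → 272 rows.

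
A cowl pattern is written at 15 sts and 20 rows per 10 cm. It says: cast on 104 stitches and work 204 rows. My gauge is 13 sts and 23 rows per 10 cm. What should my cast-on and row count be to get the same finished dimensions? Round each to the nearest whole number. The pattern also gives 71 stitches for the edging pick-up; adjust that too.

Stitches: 104 × 13/15 = 90.13 → 90.
Rows: 204 × 23/20 = 234.60 → 235.
edging pick-up: 71 × 13/15 = 61.53 → 62.

Cast on 90 stitches; work 235 rows; edging pick-up 62 stitches.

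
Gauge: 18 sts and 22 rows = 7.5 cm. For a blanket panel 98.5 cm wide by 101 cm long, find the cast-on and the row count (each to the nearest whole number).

Cast on 236 stitches and work 296 rows.

Stitch gauge = 18/7.5 = 2.4 sts/cm; 98.5 × 2.4 = 236.40 → 236 sts.
Row gauge = 22/7.5 = 2.933 rows/cm; 101 × 2.933 = 296.27 → 296 rows.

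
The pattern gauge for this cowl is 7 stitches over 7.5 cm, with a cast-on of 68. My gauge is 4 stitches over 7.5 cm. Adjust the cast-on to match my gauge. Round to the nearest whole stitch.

Scale factor = 4 / 7 = 0.571.
68 × 4 / 7 = 38.86 sts.
→ 39 sts.

39 stitches.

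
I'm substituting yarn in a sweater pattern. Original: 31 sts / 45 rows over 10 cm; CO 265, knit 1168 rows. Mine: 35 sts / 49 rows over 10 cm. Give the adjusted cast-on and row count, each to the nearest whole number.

Cast on 299 stitches; work 1272 rows.

Stitches: 265 × 35/31 = 299.19 → 299.
Rows: 1168 × 49/45 = 1271.82 → 1272.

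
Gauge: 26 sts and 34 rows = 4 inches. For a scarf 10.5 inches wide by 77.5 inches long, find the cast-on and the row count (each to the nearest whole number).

Cast on 68 stitches and work 659 rows.

Stitch gauge = 26/4 = 6.5 sts/in; 10.5 × 6.5 = 68.25 → 68 sts.
Row gauge = 34/4 = 8.5 rows/in; 77.5 × 8.5 = 658.75 → 659 rows.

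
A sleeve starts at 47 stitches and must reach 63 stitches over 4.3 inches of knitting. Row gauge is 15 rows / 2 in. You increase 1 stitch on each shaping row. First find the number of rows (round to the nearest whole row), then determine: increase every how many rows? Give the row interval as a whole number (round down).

Increase every 2nd row.

Rows = 4.3 × 7.5 = 32.2 → 32 rows.
Stitches to add: 16 → 16 shaping rows (at 1 st each).
32 / 16 = 2.00 → every 2 rows.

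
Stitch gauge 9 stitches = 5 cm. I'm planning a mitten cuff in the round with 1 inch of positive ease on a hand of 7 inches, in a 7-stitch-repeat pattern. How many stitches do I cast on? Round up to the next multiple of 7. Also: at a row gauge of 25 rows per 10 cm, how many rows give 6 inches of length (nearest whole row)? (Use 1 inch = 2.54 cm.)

Cast on 42 stitches; work 38 rows.

Finished = 7 + 1 = 8 inches.
8 inches × 2.54 = 20.32 cm.
9/5 = 1.8 sts per cm; 20.32 × 1.8 = 36.58 sts.
Next multiple of 7 → 42.
6 inches = 15.24 cm; × 2.5 = 38.10 → 38 rows.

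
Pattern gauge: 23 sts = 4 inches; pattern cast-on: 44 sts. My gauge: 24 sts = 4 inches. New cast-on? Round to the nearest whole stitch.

Cast on 46 stitches.

Scale factor = 24 / 23 = 1.043.
44 × 24 / 23 = 45.91 sts.
→ 46 sts.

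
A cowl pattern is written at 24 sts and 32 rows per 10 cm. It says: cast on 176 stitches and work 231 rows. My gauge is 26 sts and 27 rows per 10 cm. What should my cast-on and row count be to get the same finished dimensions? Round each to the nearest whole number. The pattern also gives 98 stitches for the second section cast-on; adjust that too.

Cast on 191 stitches; work 195 rows; second section cast-on 106 stitches.

Stitches: 176 × 26/24 = 190.67 → 191.
Rows: 231 × 27/32 = 194.91 → 195.
second section cast-on: 98 × 26/24 = 106.17 → 106.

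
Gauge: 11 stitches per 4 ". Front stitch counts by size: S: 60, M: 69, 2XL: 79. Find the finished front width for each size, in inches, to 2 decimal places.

11/4 = 2.75 sts per in.
S: 60 / 2.75 = 21.818 → 21.82 in.
M: 69 / 2.75 = 25.091 → 25.09 in.
2XL: 79 / 2.75 = 28.727 → 28.73 in.

S 21.82 inches; M 25.09 inches; 2XL 28.73 inches.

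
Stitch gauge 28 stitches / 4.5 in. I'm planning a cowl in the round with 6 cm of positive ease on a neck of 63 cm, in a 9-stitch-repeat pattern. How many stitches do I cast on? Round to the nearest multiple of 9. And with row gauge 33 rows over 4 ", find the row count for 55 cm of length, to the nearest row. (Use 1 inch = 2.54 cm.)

Cast on 171 stitches; work 179 rows.

Finished = 63 + 6 = 69 cm.
69 cm × 1/2.54 = 27.17 inches.
28/4.5 = 6.222 sts per in; 27.17 × 6.222 = 169.03 sts.
Nearest multiple of 9 → 171.
55 cm = 21.65 inches; × 8.25 = 178.64 → 179 rows.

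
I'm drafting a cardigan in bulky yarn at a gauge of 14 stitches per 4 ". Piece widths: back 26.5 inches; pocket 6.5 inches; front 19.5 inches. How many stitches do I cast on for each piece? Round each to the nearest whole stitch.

back 93; pocket 23; front 68.

Rate = 14/4 = 3.5 sts per in.
back: 26.5 × 3.5 = 92.75 → 93.
pocket: 6.5 × 3.5 = 22.75 → 23.
front: 19.5 × 3.5 = 68.25 → 68.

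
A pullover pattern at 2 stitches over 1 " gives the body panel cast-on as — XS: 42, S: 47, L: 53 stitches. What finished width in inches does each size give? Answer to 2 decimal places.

2/1 = 2 sts per in.
XS: 42 / 2 = 21.000 → 21.00 in.
S: 47 / 2 = 23.500 → 23.50 in.
L: 53 / 2 = 26.500 → 26.50 in.

XS 21.00 inches; S 23.50 inches; L 26.50 inches.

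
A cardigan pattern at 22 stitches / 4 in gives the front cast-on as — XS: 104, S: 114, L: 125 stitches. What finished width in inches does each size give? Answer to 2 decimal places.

22/4 = 5.5 sts per in.
XS: 104 / 5.5 = 18.909 → 18.91 in.
S: 114 / 5.5 = 20.727 → 20.73 in.
L: 125 / 5.5 = 22.727 → 22.73 in.

XS 18.91 inches; S 20.73 inches; L 22.73 inches.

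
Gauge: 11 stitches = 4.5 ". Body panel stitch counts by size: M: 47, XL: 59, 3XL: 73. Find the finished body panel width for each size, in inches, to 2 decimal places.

M 19.23 inches; XL 24.14 inches; 3XL 29.86 inches.

11/4.5 = 2.444 sts per in.
M: 47 / 2.444 = 19.227 → 19.23 in.
XL: 59 / 2.444 = 24.136 → 24.14 in.
3XL: 73 / 2.444 = 29.864 → 29.86 in.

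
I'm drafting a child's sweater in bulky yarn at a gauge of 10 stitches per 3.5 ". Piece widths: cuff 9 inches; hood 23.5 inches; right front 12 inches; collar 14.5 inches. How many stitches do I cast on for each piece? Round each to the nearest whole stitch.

cuff 26; hood 67; right front 34; collar 41.

Rate = 10/3.5 = 2.857 sts per in.
cuff: 9 × 2.857 = 25.71 → 26.
hood: 23.5 × 2.857 = 67.14 → 67.
right front: 12 × 2.857 = 34.29 → 34.
collar: 14.5 × 2.857 = 41.43 → 41.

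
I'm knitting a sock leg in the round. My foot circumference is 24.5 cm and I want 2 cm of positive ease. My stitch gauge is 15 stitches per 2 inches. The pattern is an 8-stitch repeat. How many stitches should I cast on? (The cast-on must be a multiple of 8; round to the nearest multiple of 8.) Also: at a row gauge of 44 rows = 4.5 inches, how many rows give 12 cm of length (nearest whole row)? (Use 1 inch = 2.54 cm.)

Cast on 80 stitches; work 46 rows.

Finished = 24.5 + 2 = 26.5 cm.
26.5 cm × 1/2.54 = 10.43 inches.
15/2 = 7.5 sts per in; 10.43 × 7.5 = 78.25 sts.
Nearest multiple of 8 → 80.
12 cm = 4.72 inches; × 9.778 = 46.19 → 46 rows.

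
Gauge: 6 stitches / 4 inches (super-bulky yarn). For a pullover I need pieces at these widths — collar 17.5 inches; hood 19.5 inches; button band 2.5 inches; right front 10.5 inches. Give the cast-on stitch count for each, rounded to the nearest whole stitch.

collar 26; hood 29; button band 4; right front 16.

Rate = 6/4 = 1.5 sts per in.
collar: 17.5 × 1.5 = 26.25 → 26.
hood: 19.5 × 1.5 = 29.25 → 29.
button band: 2.5 × 1.5 = 3.75 → 4.
right front: 10.5 × 1.5 = 15.75 → 16.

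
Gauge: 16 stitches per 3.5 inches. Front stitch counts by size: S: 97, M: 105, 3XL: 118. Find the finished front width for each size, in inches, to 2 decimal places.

S 21.22 inches; M 22.97 inches; 3XL 25.81 inches.

16/3.5 = 4.571 sts per in.
S: 97 / 4.571 = 21.219 → 21.22 in.
M: 105 / 4.571 = 22.969 → 22.97 in.
3XL: 118 / 4.571 = 25.812 → 25.81 in.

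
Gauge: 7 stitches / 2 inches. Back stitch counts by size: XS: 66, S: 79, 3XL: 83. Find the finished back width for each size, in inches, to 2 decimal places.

XS 18.86 inches; S 22.57 inches; 3XL 23.71 inches.

7/2 = 3.5 sts per in.
XS: 66 / 3.5 = 18.857 → 18.86 in.
S: 79 / 3.5 = 22.571 → 22.57 in.
3XL: 83 / 3.5 = 23.714 → 23.71 in.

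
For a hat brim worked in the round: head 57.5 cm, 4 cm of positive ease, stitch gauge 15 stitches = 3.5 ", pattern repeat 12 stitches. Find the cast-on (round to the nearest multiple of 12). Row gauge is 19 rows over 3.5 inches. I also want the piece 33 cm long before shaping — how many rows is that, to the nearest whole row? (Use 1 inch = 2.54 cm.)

Cast on 108 stitches; work 71 rows.

Finished = 57.5 + 4 = 61.5 cm.
61.5 cm × 1/2.54 = 24.21 inches.
15/3.5 = 4.286 sts per in; 24.21 × 4.286 = 103.77 sts.
Nearest multiple of 12 → 108.
33 cm = 12.99 inches; × 5.429 = 70.53 → 71 rows.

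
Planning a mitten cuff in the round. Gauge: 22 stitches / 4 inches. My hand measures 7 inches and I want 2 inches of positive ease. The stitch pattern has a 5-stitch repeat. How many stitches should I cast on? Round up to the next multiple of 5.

Finished = 7 + 2 = 9 inches.
22 / 4 = 5.5 sts/in.
9 × 5.5 = 49.50 sts.
Next multiple of 5: 50.

CO 50 sts.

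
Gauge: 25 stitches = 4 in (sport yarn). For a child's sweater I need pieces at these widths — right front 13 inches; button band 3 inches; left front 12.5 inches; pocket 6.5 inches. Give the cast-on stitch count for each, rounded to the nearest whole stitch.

Rate = 25/4 = 6.25 sts per in.
right front: 13 × 6.25 = 81.25 → 81.
button band: 3 × 6.25 = 18.75 → 19.
left front: 12.5 × 6.25 = 78.12 → 78.
pocket: 6.5 × 6.25 = 40.62 → 41.

right front 81; button band 19; left front 78; pocket 41.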